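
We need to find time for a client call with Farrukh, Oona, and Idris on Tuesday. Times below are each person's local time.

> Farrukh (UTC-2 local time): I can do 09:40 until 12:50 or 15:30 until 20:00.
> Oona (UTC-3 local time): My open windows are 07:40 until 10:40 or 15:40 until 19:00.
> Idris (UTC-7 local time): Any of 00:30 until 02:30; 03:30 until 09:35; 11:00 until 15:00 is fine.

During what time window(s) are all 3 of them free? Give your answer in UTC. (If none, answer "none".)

Farrukh in UTC: 11:40-14:50, 17:30-22:00 (add 2h to convert from UTC-2).
Oona in UTC: 10:40-13:40, 18:40-22:00 (add 3h to convert from UTC-3).
Idris in UTC: 07:30-09:30, 10:30-16:35, 18:00-22:00 (add 7h to convert from UTC-7).
Farrukh ∩ Oona: 11:40-13:40, 18:40-22:00.
Farrukh ∩ Oona ∩ Idris: 11:40-13:40, 18:40-22:00.
Those are the intersection windows.

11:40-13:40, 18:40-22:00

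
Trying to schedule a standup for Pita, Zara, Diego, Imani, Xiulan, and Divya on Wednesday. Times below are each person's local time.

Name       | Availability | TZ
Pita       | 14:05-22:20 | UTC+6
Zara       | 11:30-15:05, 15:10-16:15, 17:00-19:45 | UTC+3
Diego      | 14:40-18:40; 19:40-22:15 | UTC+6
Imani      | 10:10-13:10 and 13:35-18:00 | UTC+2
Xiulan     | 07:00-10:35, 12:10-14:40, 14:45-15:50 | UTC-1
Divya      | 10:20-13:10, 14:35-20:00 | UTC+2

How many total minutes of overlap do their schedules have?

265

Pita in UTC: 08:05-16:20 (subtract 6h to convert from UTC+6).
Zara in UTC: 08:30-12:05, 12:10-13:15, 14:00-16:45 (subtract 3h to convert from UTC+3).
Diego in UTC: 08:40-12:40, 13:40-16:15 (subtract 6h to convert from UTC+6).
Imani in UTC: 08:10-11:10, 11:35-16:00 (subtract 2h to convert from UTC+2).
Xiulan in UTC: 08:00-11:35, 13:10-15:40, 15:45-16:50 (add 1h to convert from UTC-1).
Divya in UTC: 08:20-11:10, 12:35-18:00 (subtract 2h to convert from UTC+2).
Pita ∩ Zara: 08:30-12:05, 12:10-13:15, 14:00-16:20.
Pita ∩ Zara ∩ Diego: 08:40-12:05, 12:10-12:40, 14:00-16:15.
Pita ∩ Zara ∩ Diego ∩ Imani: 08:40-11:10, 11:35-12:05, 12:10-12:40, 14:00-16:00.
Pita ∩ Zara ∩ Diego ∩ Imani ∩ Xiulan: 08:40-11:10, 14:00-15:40, 15:45-16:00.
Pita ∩ Zara ∩ Diego ∩ Imani ∩ Xiulan ∩ Divya: 08:40-11:10, 14:00-15:40, 15:45-16:00.
So the common availability across everyone is 08:40-11:10, 14:00-15:40, 15:45-16:00.
Summing the common windows: 150 + 100 + 15 = 265 minutes.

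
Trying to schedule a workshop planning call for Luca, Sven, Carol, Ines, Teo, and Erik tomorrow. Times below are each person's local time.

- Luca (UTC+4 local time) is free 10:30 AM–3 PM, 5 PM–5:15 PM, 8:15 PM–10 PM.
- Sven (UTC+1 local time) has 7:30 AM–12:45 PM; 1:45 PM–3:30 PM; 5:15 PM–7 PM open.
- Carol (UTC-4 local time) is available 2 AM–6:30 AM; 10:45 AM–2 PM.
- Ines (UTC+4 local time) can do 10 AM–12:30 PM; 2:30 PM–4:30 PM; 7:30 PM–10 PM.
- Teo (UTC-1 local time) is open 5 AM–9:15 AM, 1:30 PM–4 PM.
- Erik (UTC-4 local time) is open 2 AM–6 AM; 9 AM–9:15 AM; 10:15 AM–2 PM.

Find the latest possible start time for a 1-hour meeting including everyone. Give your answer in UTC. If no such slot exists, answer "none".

07:30

Luca in UTC: 06:30-11:00, 13:00-13:15, 16:15-18:00 (subtract 4h to convert from UTC+4).
Sven in UTC: 06:30-11:45, 12:45-14:30, 16:15-18:00 (subtract 1h to convert from UTC+1).
Carol in UTC: 06:00-10:30, 14:45-18:00 (add 4h to convert from UTC-4).
Ines in UTC: 06:00-08:30, 10:30-12:30, 15:30-18:00 (subtract 4h to convert from UTC+4).
Teo in UTC: 06:00-10:15, 14:30-17:00 (add 1h to convert from UTC-1).
Erik in UTC: 06:00-10:00, 13:00-13:15, 14:15-18:00 (add 4h to convert from UTC-4).
Luca ∩ Sven: 06:30-11:00, 13:00-13:15, 16:15-18:00.
Luca ∩ Sven ∩ Carol: 06:30-10:30, 16:15-18:00.
Luca ∩ Sven ∩ Carol ∩ Ines: 06:30-08:30, 16:15-18:00.
Luca ∩ Sven ∩ Carol ∩ Ines ∩ Teo: 06:30-08:30, 16:15-17:00.
Luca ∩ Sven ∩ Carol ∩ Ines ∩ Teo ∩ Erik: 06:30-08:30, 16:15-17:00.
So the common availability across everyone is 06:30-08:30, 16:15-17:00.
The last common window of at least 60 minutes is 06:30-08:30; a 60-minute meeting can start as late as 07:30 and still end by 08:30.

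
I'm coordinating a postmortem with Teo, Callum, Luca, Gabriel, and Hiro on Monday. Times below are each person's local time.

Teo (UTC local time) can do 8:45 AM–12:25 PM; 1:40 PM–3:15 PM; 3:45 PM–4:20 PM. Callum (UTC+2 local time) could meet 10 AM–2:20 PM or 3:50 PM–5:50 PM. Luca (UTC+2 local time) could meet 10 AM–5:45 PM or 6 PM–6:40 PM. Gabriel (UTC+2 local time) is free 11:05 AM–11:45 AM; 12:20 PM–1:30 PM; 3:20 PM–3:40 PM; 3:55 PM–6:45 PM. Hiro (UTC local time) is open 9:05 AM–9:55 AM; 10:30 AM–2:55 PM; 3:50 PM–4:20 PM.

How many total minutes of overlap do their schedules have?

160

Teo in UTC: 08:45-12:25, 13:40-15:15, 15:45-16:20.
Callum in UTC: 08:00-12:20, 13:50-15:50 (subtract 2h to convert from UTC+2).
Luca in UTC: 08:00-15:45, 16:00-16:40 (subtract 2h to convert from UTC+2).
Gabriel in UTC: 09:05-09:45, 10:20-11:30, 13:20-13:40, 13:55-16:45 (subtract 2h to convert from UTC+2).
Hiro in UTC: 09:05-09:55, 10:30-14:55, 15:50-16:20.
Teo ∩ Callum: 08:45-12:20, 13:50-15:15, 15:45-15:50.
Teo ∩ Callum ∩ Luca: 08:45-12:20, 13:50-15:15.
Teo ∩ Callum ∩ Luca ∩ Gabriel: 09:05-09:45, 10:20-11:30, 13:55-15:15.
Teo ∩ Callum ∩ Luca ∩ Gabriel ∩ Hiro: 09:05-09:45, 10:30-11:30, 13:55-14:55.
So the common availability across everyone is 09:05-09:45, 10:30-11:30, 13:55-14:55.
Summing the common windows: 40 + 60 + 60 = 160 minutes.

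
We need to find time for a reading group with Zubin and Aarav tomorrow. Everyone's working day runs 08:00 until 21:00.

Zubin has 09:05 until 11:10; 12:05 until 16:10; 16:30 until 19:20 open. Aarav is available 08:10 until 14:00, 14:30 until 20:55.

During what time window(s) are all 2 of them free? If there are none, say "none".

09:05-11:10, 12:05-14:00, 14:30-16:10, 16:30-19:20

Zubin ∩ Aarav: 09:05-11:10, 12:05-14:00, 14:30-16:10, 16:30-19:20.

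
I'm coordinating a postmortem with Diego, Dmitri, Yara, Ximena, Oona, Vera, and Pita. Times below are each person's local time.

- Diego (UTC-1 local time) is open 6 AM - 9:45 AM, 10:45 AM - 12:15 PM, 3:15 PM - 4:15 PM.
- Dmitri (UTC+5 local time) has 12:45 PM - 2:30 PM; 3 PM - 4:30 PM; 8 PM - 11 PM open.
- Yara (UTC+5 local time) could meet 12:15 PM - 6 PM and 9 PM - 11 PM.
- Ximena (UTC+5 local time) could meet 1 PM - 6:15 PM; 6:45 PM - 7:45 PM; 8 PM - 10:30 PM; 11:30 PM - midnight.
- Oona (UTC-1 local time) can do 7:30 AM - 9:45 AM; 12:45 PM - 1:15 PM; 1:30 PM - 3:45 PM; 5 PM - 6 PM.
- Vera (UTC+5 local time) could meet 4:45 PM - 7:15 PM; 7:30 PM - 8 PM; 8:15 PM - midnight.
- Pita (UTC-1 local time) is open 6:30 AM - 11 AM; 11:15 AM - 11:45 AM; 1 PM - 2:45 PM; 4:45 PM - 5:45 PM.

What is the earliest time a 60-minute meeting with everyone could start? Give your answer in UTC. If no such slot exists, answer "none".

none

Diego in UTC: 07:00-10:45, 11:45-13:15, 16:15-17:15 (add 1h to convert from UTC-1).
Dmitri in UTC: 07:45-09:30, 10:00-11:30, 15:00-18:00 (subtract 5h to convert from UTC+5).
Yara in UTC: 07:15-13:00, 16:00-18:00 (subtract 5h to convert from UTC+5).
Ximena in UTC: 08:00-13:15, 13:45-14:45, 15:00-17:30, 18:30-19:00 (subtract 5h to convert from UTC+5).
Oona in UTC: 08:30-10:45, 13:45-14:15, 14:30-16:45, 18:00-19:00 (add 1h to convert from UTC-1).
Vera in UTC: 11:45-14:15, 14:30-15:00, 15:15-19:00 (subtract 5h to convert from UTC+5).
Pita in UTC: 07:30-12:00, 12:15-12:45, 14:00-15:45, 17:45-18:45 (add 1h to convert from UTC-1).
Diego ∩ Dmitri: 07:45-09:30, 10:00-10:45, 16:15-17:15.
Diego ∩ Dmitri ∩ Yara: 07:45-09:30, 10:00-10:45, 16:15-17:15.
Diego ∩ Dmitri ∩ Yara ∩ Ximena: 08:00-09:30, 10:00-10:45, 16:15-17:15.
Diego ∩ Dmitri ∩ Yara ∩ Ximena ∩ Oona: 08:30-09:30, 10:00-10:45, 16:15-16:45.
Diego ∩ Dmitri ∩ Yara ∩ Ximena ∩ Oona ∩ Vera: 16:15-16:45.
Diego ∩ Dmitri ∩ Yara ∩ Ximena ∩ Oona ∩ Vera ∩ Pita: ∅.
There is no time when everyone is free.
No common window is at least 60 minutes long.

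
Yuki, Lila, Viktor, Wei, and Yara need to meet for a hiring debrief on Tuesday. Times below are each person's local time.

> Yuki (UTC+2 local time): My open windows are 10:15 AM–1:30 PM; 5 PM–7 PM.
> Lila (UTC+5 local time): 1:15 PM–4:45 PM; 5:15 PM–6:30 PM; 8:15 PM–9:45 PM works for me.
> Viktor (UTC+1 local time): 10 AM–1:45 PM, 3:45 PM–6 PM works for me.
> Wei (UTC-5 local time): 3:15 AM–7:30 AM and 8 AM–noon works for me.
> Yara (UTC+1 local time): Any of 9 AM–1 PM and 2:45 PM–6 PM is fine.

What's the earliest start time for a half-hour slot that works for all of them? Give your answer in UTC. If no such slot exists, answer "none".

Yuki in UTC: 08:15-11:30, 15:00-17:00 (subtract 2h to convert from UTC+2).
Lila in UTC: 08:15-11:45, 12:15-13:30, 15:15-16:45 (subtract 5h to convert from UTC+5).
Viktor in UTC: 09:00-12:45, 14:45-17:00 (subtract 1h to convert from UTC+1).
Wei in UTC: 08:15-12:30, 13:00-17:00 (add 5h to convert from UTC-5).
Yara in UTC: 08:00-12:00, 13:45-17:00 (subtract 1h to convert from UTC+1).
Yuki ∩ Lila: 08:15-11:30, 15:15-16:45.
Yuki ∩ Lila ∩ Viktor: 09:00-11:30, 15:15-16:45.
Yuki ∩ Lila ∩ Viktor ∩ Wei: 09:00-11:30, 15:15-16:45.
Yuki ∩ Lila ∩ Viktor ∩ Wei ∩ Yara: 09:00-11:30, 15:15-16:45.
So the common availability across everyone is 09:00-11:30, 15:15-16:45.
The first common window of at least 30 minutes is 09:00-11:30, so the earliest start is 09:00.

09:00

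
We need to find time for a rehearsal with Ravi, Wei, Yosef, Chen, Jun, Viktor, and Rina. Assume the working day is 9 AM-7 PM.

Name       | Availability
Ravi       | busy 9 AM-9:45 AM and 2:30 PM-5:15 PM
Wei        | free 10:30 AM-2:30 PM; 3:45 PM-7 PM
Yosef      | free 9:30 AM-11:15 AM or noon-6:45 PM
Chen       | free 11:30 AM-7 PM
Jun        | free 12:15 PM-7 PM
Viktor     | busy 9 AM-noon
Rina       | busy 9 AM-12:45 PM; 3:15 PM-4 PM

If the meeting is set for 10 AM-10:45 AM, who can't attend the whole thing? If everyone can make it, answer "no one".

Ravi free: 09:45-14:30, 17:15-19:00 (invert busy blocks within the working day).
Wei free: 10:30-14:30, 15:45-19:00.
Yosef free: 09:30-11:15, 12:00-18:45.
Chen free: 11:30-19:00.
Jun free: 12:15-19:00.
Viktor free: 12:00-19:00 (invert busy blocks within the working day).
Rina free: 12:45-15:15, 16:00-19:00 (invert busy blocks within the working day).
Ravi: free for 10:00-10:45. Wei: not fully free for 10:00-10:45. Yosef: free for 10:00-10:45. Chen: not fully free for 10:00-10:45. Jun: not fully free for 10:00-10:45. Viktor: not fully free for 10:00-10:45. Rina: not fully free for 10:00-10:45.

Chen, Jun, Rina, Viktor, Wei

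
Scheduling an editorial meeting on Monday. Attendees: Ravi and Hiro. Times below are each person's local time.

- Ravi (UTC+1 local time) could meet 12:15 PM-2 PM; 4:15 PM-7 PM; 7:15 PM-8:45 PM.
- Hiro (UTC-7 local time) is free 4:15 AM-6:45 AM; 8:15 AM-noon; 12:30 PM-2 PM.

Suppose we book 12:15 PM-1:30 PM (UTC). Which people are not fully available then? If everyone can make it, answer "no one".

Ravi

Ravi in UTC: 11:15-13:00, 15:15-18:00, 18:15-19:45 (subtract 1h to convert from UTC+1).
Hiro in UTC: 11:15-13:45, 15:15-19:00, 19:30-21:00 (add 7h to convert from UTC-7).
Ravi: not fully free for 12:15-13:30. Hiro: free for 12:15-13:30.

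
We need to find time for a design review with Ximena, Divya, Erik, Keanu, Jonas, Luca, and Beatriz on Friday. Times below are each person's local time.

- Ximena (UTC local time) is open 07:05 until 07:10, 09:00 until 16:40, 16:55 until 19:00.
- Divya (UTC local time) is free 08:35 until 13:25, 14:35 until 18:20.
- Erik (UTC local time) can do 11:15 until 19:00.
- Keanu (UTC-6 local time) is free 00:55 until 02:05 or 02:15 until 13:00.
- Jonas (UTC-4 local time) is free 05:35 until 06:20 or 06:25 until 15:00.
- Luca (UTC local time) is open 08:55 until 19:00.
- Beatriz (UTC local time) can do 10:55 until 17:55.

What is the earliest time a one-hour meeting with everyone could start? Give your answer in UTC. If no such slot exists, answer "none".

11:15

Ximena in UTC: 07:05-07:10, 09:00-16:40, 16:55-19:00.
Divya in UTC: 08:35-13:25, 14:35-18:20.
Erik in UTC: 11:15-19:00.
Keanu in UTC: 06:55-08:05, 08:15-19:00 (add 6h to convert from UTC-6).
Jonas in UTC: 09:35-10:20, 10:25-19:00 (add 4h to convert from UTC-4).
Luca in UTC: 08:55-19:00.
Beatriz in UTC: 10:55-17:55.
Ximena ∩ Divya: 09:00-13:25, 14:35-16:40, 16:55-18:20.
Ximena ∩ Divya ∩ Erik: 11:15-13:25, 14:35-16:40, 16:55-18:20.
Ximena ∩ Divya ∩ Erik ∩ Keanu: 11:15-13:25, 14:35-16:40, 16:55-18:20.
Ximena ∩ Divya ∩ Erik ∩ Keanu ∩ Jonas: 11:15-13:25, 14:35-16:40, 16:55-18:20.
Ximena ∩ Divya ∩ Erik ∩ Keanu ∩ Jonas ∩ Luca: 11:15-13:25, 14:35-16:40, 16:55-18:20.
Ximena ∩ Divya ∩ Erik ∩ Keanu ∩ Jonas ∩ Luca ∩ Beatriz: 11:15-13:25, 14:35-16:40, 16:55-17:55.
The first common window of at least 60 minutes is 11:15-13:25, so the earliest start is 11:15.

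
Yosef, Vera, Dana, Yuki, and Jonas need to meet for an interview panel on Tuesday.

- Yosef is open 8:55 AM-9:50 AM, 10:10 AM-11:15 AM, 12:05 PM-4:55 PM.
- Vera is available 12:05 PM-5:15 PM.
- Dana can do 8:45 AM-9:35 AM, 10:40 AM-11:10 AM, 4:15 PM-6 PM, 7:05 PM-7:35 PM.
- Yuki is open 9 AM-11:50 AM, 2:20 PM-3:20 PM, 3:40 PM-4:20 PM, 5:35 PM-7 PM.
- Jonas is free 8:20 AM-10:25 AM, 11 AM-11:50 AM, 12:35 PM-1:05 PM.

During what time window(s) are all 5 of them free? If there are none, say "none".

none

Yosef ∩ Vera: 12:05-16:55.
Yosef ∩ Vera ∩ Dana: 16:15-16:55.
Yosef ∩ Vera ∩ Dana ∩ Yuki: 16:15-16:20.
Yosef ∩ Vera ∩ Dana ∩ Yuki ∩ Jonas: ∅.
There is no time when everyone is free.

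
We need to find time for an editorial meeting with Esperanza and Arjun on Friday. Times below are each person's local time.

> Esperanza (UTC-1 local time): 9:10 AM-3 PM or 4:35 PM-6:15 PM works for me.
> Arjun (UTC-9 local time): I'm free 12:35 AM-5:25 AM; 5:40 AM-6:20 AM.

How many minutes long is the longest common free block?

Esperanza in UTC: 10:10-16:00, 17:35-19:15 (add 1h to convert from UTC-1).
Arjun in UTC: 09:35-14:25, 14:40-15:20 (add 9h to convert from UTC-9).
Esperanza ∩ Arjun: 10:10-14:25, 14:40-15:20.
The longest is 10:10-14:25 at 255 minutes.

255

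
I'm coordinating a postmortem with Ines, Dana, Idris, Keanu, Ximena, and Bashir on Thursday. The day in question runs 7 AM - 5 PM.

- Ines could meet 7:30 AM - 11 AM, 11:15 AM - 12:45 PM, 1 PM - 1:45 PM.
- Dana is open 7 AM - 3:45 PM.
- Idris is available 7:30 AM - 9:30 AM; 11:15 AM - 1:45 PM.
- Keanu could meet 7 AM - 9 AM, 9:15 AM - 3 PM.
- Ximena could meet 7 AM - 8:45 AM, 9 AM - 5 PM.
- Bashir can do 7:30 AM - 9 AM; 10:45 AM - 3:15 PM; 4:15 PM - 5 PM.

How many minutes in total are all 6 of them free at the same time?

Ines ∩ Dana: 07:30-11:00, 11:15-12:45, 13:00-13:45.
Ines ∩ Dana ∩ Idris: 07:30-09:30, 11:15-12:45, 13:00-13:45.
Ines ∩ Dana ∩ Idris ∩ Keanu: 07:30-09:00, 09:15-09:30, 11:15-12:45, 13:00-13:45.
Ines ∩ Dana ∩ Idris ∩ Keanu ∩ Ximena: 07:30-08:45, 09:15-09:30, 11:15-12:45, 13:00-13:45.
Ines ∩ Dana ∩ Idris ∩ Keanu ∩ Ximena ∩ Bashir: 07:30-08:45, 11:15-12:45, 13:00-13:45.
So the common availability across everyone is 07:30-08:45, 11:15-12:45, 13:00-13:45.
Summing the common windows: 75 + 90 + 45 = 210 minutes.

210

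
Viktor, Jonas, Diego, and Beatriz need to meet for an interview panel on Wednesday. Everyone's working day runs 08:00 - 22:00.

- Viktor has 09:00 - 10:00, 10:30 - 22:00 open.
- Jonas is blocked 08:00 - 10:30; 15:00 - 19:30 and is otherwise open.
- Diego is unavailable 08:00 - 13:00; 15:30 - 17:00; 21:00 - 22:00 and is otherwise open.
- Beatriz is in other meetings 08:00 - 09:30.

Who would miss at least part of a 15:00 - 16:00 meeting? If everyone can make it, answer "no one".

Viktor free: 09:00-10:00, 10:30-22:00.
Jonas free: 10:30-15:00, 19:30-22:00 (invert busy blocks within the working day).
Diego free: 13:00-15:30, 17:00-21:00 (invert busy blocks within the working day).
Beatriz free: 09:30-22:00 (invert busy blocks within the working day).
Viktor: free for 15:00-16:00. Jonas: not fully free for 15:00-16:00. Diego: not fully free for 15:00-16:00. Beatriz: free for 15:00-16:00.

Diego, Jonas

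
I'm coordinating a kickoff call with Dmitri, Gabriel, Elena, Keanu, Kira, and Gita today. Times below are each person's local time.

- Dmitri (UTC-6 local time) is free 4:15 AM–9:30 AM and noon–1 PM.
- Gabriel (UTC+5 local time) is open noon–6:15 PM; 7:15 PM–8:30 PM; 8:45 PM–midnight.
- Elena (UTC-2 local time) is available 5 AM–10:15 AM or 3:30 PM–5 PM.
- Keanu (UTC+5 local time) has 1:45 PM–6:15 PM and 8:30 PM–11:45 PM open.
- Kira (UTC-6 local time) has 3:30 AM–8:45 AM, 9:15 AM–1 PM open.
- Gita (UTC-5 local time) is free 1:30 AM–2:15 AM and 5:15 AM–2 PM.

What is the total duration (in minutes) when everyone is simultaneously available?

165

Dmitri in UTC: 10:15-15:30, 18:00-19:00 (add 6h to convert from UTC-6).
Gabriel in UTC: 07:00-13:15, 14:15-15:30, 15:45-19:00 (subtract 5h to convert from UTC+5).
Elena in UTC: 07:00-12:15, 17:30-19:00 (add 2h to convert from UTC-2).
Keanu in UTC: 08:45-13:15, 15:30-18:45 (subtract 5h to convert from UTC+5).
Kira in UTC: 09:30-14:45, 15:15-19:00 (add 6h to convert from UTC-6).
Gita in UTC: 06:30-07:15, 10:15-19:00 (add 5h to convert from UTC-5).
Dmitri ∩ Gabriel: 10:15-13:15, 14:15-15:30, 18:00-19:00.
Dmitri ∩ Gabriel ∩ Elena: 10:15-12:15, 18:00-19:00.
Dmitri ∩ Gabriel ∩ Elena ∩ Keanu: 10:15-12:15, 18:00-18:45.
Dmitri ∩ Gabriel ∩ Elena ∩ Keanu ∩ Kira: 10:15-12:15, 18:00-18:45.
Dmitri ∩ Gabriel ∩ Elena ∩ Keanu ∩ Kira ∩ Gita: 10:15-12:15, 18:00-18:45.
Summing the common windows: 120 + 45 = 165 minutes.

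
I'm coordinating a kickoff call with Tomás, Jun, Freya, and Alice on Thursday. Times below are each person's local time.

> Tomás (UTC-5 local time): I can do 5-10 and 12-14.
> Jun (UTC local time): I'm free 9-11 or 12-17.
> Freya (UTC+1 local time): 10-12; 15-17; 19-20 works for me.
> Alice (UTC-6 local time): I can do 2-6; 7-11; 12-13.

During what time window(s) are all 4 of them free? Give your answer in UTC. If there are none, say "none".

Tomás in UTC: 10:00-15:00, 17:00-19:00 (add 5h to convert from UTC-5).
Jun in UTC: 09:00-11:00, 12:00-17:00.
Freya in UTC: 09:00-11:00, 14:00-16:00, 18:00-19:00 (subtract 1h to convert from UTC+1).
Alice in UTC: 08:00-12:00, 13:00-17:00, 18:00-19:00 (add 6h to convert from UTC-6).
Tomás ∩ Jun: 10:00-11:00, 12:00-15:00.
Tomás ∩ Jun ∩ Freya: 10:00-11:00, 14:00-15:00.
Tomás ∩ Jun ∩ Freya ∩ Alice: 10:00-11:00, 14:00-15:00.

10:00-11:00, 14:00-15:00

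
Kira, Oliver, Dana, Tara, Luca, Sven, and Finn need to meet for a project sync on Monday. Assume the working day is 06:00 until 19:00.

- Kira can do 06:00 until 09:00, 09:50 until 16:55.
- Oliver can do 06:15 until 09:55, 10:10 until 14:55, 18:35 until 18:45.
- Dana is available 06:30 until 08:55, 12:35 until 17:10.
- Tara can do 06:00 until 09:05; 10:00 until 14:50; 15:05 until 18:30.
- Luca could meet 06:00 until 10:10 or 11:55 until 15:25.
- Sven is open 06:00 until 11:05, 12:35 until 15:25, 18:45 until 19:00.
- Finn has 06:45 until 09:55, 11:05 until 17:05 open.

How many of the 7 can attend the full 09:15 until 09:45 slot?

Oliver, Luca, Sven, and Finn can make the full 09:15-09:45 slot — that's 4.

4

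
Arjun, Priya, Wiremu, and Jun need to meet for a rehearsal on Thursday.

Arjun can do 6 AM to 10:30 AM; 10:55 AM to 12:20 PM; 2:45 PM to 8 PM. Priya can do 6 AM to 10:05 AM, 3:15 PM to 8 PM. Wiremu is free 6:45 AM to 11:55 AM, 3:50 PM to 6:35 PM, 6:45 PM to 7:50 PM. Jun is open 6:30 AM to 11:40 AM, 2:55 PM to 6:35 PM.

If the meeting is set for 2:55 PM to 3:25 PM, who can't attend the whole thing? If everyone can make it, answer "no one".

Priya, Wiremu

Arjun: free for 14:55-15:25. Priya: not fully free for 14:55-15:25. Wiremu: not fully free for 14:55-15:25. Jun: free for 14:55-15:25.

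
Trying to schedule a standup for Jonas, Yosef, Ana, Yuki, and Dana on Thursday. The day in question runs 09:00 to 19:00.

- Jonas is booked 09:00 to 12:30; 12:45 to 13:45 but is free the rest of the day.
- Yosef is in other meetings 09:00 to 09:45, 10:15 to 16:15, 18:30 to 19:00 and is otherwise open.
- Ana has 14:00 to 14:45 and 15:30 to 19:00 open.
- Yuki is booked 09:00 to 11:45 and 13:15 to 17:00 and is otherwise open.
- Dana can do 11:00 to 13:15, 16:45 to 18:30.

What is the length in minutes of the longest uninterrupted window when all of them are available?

Jonas free: 12:30-12:45, 13:45-19:00 (invert busy blocks within the working day).
Yosef free: 09:45-10:15, 16:15-18:30 (invert busy blocks within the working day).
Ana free: 14:00-14:45, 15:30-19:00.
Yuki free: 11:45-13:15, 17:00-19:00 (invert busy blocks within the working day).
Dana free: 11:00-13:15, 16:45-18:30.
Jonas ∩ Yosef: 16:15-18:30.
Jonas ∩ Yosef ∩ Ana: 16:15-18:30.
Jonas ∩ Yosef ∩ Ana ∩ Yuki: 17:00-18:30.
Jonas ∩ Yosef ∩ Ana ∩ Yuki ∩ Dana: 17:00-18:30.
So the common availability across everyone is 17:00-18:30.
The longest is 17:00-18:30 at 90 minutes.

90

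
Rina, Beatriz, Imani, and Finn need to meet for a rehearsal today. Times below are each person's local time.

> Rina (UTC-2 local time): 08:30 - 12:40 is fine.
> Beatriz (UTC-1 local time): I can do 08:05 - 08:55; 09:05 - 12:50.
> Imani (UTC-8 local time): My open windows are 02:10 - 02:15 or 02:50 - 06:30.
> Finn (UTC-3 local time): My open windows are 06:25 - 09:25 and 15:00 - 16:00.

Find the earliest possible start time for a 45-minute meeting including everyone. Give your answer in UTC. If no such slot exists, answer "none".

10:50

Rina in UTC: 10:30-14:40 (add 2h to convert from UTC-2).
Beatriz in UTC: 09:05-09:55, 10:05-13:50 (add 1h to convert from UTC-1).
Imani in UTC: 10:10-10:15, 10:50-14:30 (add 8h to convert from UTC-8).
Finn in UTC: 09:25-12:25, 18:00-19:00 (add 3h to convert from UTC-3).
Rina ∩ Beatriz: 10:30-13:50.
Rina ∩ Beatriz ∩ Imani: 10:50-13:50.
Rina ∩ Beatriz ∩ Imani ∩ Finn: 10:50-12:25.
The first common window of at least 45 minutes is 10:50-12:25, so the earliest start is 10:50.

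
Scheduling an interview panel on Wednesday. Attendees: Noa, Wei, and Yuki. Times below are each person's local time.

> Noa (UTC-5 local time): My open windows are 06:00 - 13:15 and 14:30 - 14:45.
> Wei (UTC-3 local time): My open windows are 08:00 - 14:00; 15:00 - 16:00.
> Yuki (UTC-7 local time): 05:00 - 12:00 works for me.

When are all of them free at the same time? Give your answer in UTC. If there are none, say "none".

Noa in UTC: 11:00-18:15, 19:30-19:45 (add 5h to convert from UTC-5).
Wei in UTC: 11:00-17:00, 18:00-19:00 (add 3h to convert from UTC-3).
Yuki in UTC: 12:00-19:00 (add 7h to convert from UTC-7).
Noa ∩ Wei: 11:00-17:00, 18:00-18:15.
Noa ∩ Wei ∩ Yuki: 12:00-17:00, 18:00-18:15.

12:00-17:00, 18:00-18:15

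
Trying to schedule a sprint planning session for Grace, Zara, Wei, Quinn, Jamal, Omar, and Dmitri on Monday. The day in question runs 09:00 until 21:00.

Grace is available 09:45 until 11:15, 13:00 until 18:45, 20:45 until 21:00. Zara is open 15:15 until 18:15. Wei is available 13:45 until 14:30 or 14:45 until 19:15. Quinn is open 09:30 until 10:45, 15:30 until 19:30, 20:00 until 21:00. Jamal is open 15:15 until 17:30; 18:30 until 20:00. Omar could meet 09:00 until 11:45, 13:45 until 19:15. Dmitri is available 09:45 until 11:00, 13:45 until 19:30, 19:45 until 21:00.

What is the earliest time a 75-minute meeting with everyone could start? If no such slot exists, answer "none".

15:30

Grace ∩ Zara: 15:15-18:15.
Grace ∩ Zara ∩ Wei: 15:15-18:15.
Grace ∩ Zara ∩ Wei ∩ Quinn: 15:30-18:15.
Grace ∩ Zara ∩ Wei ∩ Quinn ∩ Jamal: 15:30-17:30.
Grace ∩ Zara ∩ Wei ∩ Quinn ∩ Jamal ∩ Omar: 15:30-17:30.
Grace ∩ Zara ∩ Wei ∩ Quinn ∩ Jamal ∩ Omar ∩ Dmitri: 15:30-17:30.
The first common window of at least 75 minutes is 15:30-17:30, so the earliest start is 15:30.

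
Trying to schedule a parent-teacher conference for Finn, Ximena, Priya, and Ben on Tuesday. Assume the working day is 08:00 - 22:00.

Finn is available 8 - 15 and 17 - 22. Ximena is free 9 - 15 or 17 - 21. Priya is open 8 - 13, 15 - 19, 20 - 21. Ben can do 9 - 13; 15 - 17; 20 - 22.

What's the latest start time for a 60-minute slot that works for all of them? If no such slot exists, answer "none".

20:00

Finn ∩ Ximena: 09:00-15:00, 17:00-21:00.
Finn ∩ Ximena ∩ Priya: 09:00-13:00, 17:00-19:00, 20:00-21:00.
Finn ∩ Ximena ∩ Priya ∩ Ben: 09:00-13:00, 20:00-21:00.
Those are the intersection windows.
The last common window of at least 60 minutes is 20:00-21:00; a 60-minute meeting can start as late as 20:00 and still end by 21:00.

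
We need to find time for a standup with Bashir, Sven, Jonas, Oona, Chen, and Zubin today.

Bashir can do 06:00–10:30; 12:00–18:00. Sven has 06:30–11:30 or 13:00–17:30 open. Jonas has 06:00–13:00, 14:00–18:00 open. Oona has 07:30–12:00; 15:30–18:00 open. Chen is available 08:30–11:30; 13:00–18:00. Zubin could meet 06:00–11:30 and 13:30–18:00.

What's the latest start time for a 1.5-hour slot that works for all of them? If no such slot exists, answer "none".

Bashir ∩ Sven: 06:30-10:30, 13:00-17:30.
Bashir ∩ Sven ∩ Jonas: 06:30-10:30, 14:00-17:30.
Bashir ∩ Sven ∩ Jonas ∩ Oona: 07:30-10:30, 15:30-17:30.
Bashir ∩ Sven ∩ Jonas ∩ Oona ∩ Chen: 08:30-10:30, 15:30-17:30.
Bashir ∩ Sven ∩ Jonas ∩ Oona ∩ Chen ∩ Zubin: 08:30-10:30, 15:30-17:30.
The last common window of at least 90 minutes is 15:30-17:30; a 90-minute meeting can start as late as 16:00 and still end by 17:30.

16:00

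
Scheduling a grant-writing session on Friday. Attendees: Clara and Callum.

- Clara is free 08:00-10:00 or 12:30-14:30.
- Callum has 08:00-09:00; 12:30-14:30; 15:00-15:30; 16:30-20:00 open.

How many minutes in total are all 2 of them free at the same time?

180

Clara ∩ Callum: 08:00-09:00, 12:30-14:30.
Summing the common windows: 60 + 120 = 180 minutes.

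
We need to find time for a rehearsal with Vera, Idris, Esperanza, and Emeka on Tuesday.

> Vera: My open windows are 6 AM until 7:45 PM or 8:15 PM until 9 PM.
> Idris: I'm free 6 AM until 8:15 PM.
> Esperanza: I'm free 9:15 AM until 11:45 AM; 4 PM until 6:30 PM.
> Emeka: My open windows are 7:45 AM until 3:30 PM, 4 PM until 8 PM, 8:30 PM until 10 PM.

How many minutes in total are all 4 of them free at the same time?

300

Vera ∩ Idris: 06:00-19:45.
Vera ∩ Idris ∩ Esperanza: 09:15-11:45, 16:00-18:30.
Vera ∩ Idris ∩ Esperanza ∩ Emeka: 09:15-11:45, 16:00-18:30.
So the common availability across everyone is 09:15-11:45, 16:00-18:30.
Summing the common windows: 150 + 150 = 300 minutes.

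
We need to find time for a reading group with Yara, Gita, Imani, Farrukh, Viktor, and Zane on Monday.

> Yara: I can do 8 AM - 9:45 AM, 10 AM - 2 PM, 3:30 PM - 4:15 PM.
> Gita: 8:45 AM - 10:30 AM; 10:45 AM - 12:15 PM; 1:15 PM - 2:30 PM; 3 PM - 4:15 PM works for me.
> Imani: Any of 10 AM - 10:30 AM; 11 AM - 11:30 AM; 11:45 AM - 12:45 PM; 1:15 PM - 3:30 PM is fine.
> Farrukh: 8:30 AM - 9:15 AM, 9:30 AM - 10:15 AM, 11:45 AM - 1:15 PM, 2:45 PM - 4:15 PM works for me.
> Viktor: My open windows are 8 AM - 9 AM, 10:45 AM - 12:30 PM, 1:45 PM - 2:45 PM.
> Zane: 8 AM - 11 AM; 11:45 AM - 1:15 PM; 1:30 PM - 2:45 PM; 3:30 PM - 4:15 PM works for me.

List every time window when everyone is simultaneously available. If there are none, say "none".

Yara ∩ Gita: 08:45-09:45, 10:00-10:30, 10:45-12:15, 13:15-14:00, 15:30-16:15.
Yara ∩ Gita ∩ Imani: 10:00-10:30, 11:00-11:30, 11:45-12:15, 13:15-14:00.
Yara ∩ Gita ∩ Imani ∩ Farrukh: 10:00-10:15, 11:45-12:15.
Yara ∩ Gita ∩ Imani ∩ Farrukh ∩ Viktor: 11:45-12:15.
Yara ∩ Gita ∩ Imani ∩ Farrukh ∩ Viktor ∩ Zane: 11:45-12:15.

11:45-12:15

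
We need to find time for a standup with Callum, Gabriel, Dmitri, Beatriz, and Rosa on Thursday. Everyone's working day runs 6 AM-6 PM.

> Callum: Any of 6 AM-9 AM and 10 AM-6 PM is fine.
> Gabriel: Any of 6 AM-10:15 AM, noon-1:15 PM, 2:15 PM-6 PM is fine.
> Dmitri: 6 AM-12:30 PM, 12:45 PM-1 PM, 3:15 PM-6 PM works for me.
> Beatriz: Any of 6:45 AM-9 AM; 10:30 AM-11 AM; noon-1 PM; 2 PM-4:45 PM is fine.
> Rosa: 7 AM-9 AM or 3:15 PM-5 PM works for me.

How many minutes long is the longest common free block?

120

Callum ∩ Gabriel: 06:00-09:00, 10:00-10:15, 12:00-13:15, 14:15-18:00.
Callum ∩ Gabriel ∩ Dmitri: 06:00-09:00, 10:00-10:15, 12:00-12:30, 12:45-13:00, 15:15-18:00.
Callum ∩ Gabriel ∩ Dmitri ∩ Beatriz: 06:45-09:00, 12:00-12:30, 12:45-13:00, 15:15-16:45.
Callum ∩ Gabriel ∩ Dmitri ∩ Beatriz ∩ Rosa: 07:00-09:00, 15:15-16:45.
Those are the intersection windows.
The longest is 07:00-09:00 at 120 minutes.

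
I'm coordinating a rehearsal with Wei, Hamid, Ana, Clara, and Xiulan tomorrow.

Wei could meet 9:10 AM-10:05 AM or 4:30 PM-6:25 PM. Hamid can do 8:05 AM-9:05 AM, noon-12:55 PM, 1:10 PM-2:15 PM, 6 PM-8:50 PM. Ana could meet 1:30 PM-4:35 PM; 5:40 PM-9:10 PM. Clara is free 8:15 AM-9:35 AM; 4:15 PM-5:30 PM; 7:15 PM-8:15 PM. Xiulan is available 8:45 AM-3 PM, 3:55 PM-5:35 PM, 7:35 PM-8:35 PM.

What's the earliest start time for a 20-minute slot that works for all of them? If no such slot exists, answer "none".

Wei ∩ Hamid: 18:00-18:25.
Wei ∩ Hamid ∩ Ana: 18:00-18:25.
Wei ∩ Hamid ∩ Ana ∩ Clara: ∅.
Wei ∩ Hamid ∩ Ana ∩ Clara ∩ Xiulan: ∅.
There is no time when everyone is free.
No common window is at least 20 minutes long.

none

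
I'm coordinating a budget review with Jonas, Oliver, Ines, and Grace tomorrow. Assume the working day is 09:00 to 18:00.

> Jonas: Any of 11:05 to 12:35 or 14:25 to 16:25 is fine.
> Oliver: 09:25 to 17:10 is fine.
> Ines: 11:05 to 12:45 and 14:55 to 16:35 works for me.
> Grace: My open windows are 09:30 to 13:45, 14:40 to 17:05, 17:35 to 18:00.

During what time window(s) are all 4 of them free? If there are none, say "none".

Jonas ∩ Oliver: 11:05-12:35, 14:25-16:25.
Jonas ∩ Oliver ∩ Ines: 11:05-12:35, 14:55-16:25.
Jonas ∩ Oliver ∩ Ines ∩ Grace: 11:05-12:35, 14:55-16:25.

11:05-12:35, 14:55-16:25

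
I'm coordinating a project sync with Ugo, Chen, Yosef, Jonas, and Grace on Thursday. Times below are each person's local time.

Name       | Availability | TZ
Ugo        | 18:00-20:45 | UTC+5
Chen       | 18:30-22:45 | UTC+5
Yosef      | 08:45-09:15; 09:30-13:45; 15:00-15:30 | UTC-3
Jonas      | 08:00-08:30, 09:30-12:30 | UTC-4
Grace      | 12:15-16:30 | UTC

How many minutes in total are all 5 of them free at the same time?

Ugo in UTC: 13:00-15:45 (subtract 5h to convert from UTC+5).
Chen in UTC: 13:30-17:45 (subtract 5h to convert from UTC+5).
Yosef in UTC: 11:45-12:15, 12:30-16:45, 18:00-18:30 (add 3h to convert from UTC-3).
Jonas in UTC: 12:00-12:30, 13:30-16:30 (add 4h to convert from UTC-4).
Grace in UTC: 12:15-16:30.
Ugo ∩ Chen: 13:30-15:45.
Ugo ∩ Chen ∩ Yosef: 13:30-15:45.
Ugo ∩ Chen ∩ Yosef ∩ Jonas: 13:30-15:45.
Ugo ∩ Chen ∩ Yosef ∩ Jonas ∩ Grace: 13:30-15:45.
So the common availability across everyone is 13:30-15:45.
That's a single block of 135 minutes.

135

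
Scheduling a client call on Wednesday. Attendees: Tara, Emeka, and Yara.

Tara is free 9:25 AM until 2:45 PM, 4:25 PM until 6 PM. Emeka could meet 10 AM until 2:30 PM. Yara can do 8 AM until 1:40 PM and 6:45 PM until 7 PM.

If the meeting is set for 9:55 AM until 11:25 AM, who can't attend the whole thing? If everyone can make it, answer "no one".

Tara: free for 09:55-11:25. Emeka: not fully free for 09:55-11:25. Yara: free for 09:55-11:25.

Emeka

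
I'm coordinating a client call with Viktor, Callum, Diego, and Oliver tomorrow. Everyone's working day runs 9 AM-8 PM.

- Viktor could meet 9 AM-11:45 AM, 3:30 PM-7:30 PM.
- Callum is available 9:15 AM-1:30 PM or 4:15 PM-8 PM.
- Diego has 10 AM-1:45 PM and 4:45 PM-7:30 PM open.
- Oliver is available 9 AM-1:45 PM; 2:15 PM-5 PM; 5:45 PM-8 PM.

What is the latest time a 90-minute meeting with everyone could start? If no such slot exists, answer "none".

Viktor ∩ Callum: 09:15-11:45, 16:15-19:30.
Viktor ∩ Callum ∩ Diego: 10:00-11:45, 16:45-19:30.
Viktor ∩ Callum ∩ Diego ∩ Oliver: 10:00-11:45, 16:45-17:00, 17:45-19:30.
The last common window of at least 90 minutes is 17:45-19:30; a 90-minute meeting can start as late as 18:00 and still end by 19:30.

18:00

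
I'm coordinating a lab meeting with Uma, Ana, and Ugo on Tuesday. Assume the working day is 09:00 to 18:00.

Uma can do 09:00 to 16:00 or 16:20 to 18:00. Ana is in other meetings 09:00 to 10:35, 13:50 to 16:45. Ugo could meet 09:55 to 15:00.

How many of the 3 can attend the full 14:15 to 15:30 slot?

Uma free: 09:00-16:00, 16:20-18:00.
Ana free: 10:35-13:50, 16:45-18:00 (invert busy blocks within the working day).
Ugo free: 09:55-15:00.
Uma can make the full 14:15-15:30 slot — that's 1.

1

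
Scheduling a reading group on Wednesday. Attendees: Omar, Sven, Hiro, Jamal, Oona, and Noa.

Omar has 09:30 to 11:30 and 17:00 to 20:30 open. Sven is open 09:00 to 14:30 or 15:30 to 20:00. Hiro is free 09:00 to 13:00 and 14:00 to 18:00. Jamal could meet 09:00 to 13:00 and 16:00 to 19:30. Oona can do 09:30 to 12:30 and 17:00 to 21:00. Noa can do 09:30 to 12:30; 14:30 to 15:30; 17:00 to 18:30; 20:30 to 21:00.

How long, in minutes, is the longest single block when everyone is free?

Omar ∩ Sven: 09:30-11:30, 17:00-20:00.
Omar ∩ Sven ∩ Hiro: 09:30-11:30, 17:00-18:00.
Omar ∩ Sven ∩ Hiro ∩ Jamal: 09:30-11:30, 17:00-18:00.
Omar ∩ Sven ∩ Hiro ∩ Jamal ∩ Oona: 09:30-11:30, 17:00-18:00.
Omar ∩ Sven ∩ Hiro ∩ Jamal ∩ Oona ∩ Noa: 09:30-11:30, 17:00-18:00.
Those are the intersection windows.
The longest is 09:30-11:30 at 120 minutes.

120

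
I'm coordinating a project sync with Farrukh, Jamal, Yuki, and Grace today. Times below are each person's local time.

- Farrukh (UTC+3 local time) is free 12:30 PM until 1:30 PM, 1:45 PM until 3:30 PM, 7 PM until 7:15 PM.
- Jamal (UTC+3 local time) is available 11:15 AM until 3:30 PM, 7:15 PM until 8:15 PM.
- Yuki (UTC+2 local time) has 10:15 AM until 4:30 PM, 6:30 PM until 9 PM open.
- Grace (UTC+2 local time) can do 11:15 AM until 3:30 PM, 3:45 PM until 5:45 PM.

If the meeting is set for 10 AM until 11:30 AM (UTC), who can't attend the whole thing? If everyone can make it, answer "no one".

Farrukh in UTC: 09:30-10:30, 10:45-12:30, 16:00-16:15 (subtract 3h to convert from UTC+3).
Jamal in UTC: 08:15-12:30, 16:15-17:15 (subtract 3h to convert from UTC+3).
Yuki in UTC: 08:15-14:30, 16:30-19:00 (subtract 2h to convert from UTC+2).
Grace in UTC: 09:15-13:30, 13:45-15:45 (subtract 2h to convert from UTC+2).
Farrukh: not fully free for 10:00-11:30. Jamal: free for 10:00-11:30. Yuki: free for 10:00-11:30. Grace: free for 10:00-11:30.

Farrukh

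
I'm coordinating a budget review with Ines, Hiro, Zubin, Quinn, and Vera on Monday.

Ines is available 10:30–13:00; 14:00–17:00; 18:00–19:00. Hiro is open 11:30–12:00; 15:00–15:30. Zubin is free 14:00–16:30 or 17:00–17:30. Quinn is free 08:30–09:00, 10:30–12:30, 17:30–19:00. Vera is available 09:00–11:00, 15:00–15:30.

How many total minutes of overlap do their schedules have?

Ines ∩ Hiro: 11:30-12:00, 15:00-15:30.
Ines ∩ Hiro ∩ Zubin: 15:00-15:30.
Ines ∩ Hiro ∩ Zubin ∩ Quinn: ∅.
Ines ∩ Hiro ∩ Zubin ∩ Quinn ∩ Vera: ∅.
There is no time when everyone is free.
There is no common window, so the total is 0 minutes.

0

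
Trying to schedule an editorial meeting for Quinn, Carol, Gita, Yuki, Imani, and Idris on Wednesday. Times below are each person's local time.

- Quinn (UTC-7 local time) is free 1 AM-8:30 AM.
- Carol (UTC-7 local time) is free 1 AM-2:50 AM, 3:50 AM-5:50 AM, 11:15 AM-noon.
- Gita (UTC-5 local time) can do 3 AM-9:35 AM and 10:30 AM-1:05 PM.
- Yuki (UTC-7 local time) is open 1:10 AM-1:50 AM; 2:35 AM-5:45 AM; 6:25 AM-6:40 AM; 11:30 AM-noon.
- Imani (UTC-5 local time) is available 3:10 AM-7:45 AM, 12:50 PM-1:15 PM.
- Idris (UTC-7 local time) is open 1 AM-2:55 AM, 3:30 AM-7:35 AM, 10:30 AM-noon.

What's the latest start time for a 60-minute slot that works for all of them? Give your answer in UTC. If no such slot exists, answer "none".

Quinn in UTC: 08:00-15:30 (add 7h to convert from UTC-7).
Carol in UTC: 08:00-09:50, 10:50-12:50, 18:15-19:00 (add 7h to convert from UTC-7).
Gita in UTC: 08:00-14:35, 15:30-18:05 (add 5h to convert from UTC-5).
Yuki in UTC: 08:10-08:50, 09:35-12:45, 13:25-13:40, 18:30-19:00 (add 7h to convert from UTC-7).
Imani in UTC: 08:10-12:45, 17:50-18:15 (add 5h to convert from UTC-5).
Idris in UTC: 08:00-09:55, 10:30-14:35, 17:30-19:00 (add 7h to convert from UTC-7).
Quinn ∩ Carol: 08:00-09:50, 10:50-12:50.
Quinn ∩ Carol ∩ Gita: 08:00-09:50, 10:50-12:50.
Quinn ∩ Carol ∩ Gita ∩ Yuki: 08:10-08:50, 09:35-09:50, 10:50-12:45.
Quinn ∩ Carol ∩ Gita ∩ Yuki ∩ Imani: 08:10-08:50, 09:35-09:50, 10:50-12:45.
Quinn ∩ Carol ∩ Gita ∩ Yuki ∩ Imani ∩ Idris: 08:10-08:50, 09:35-09:50, 10:50-12:45.
The last common window of at least 60 minutes is 10:50-12:45; a 60-minute meeting can start as late as 11:45 and still end by 12:45.

11:45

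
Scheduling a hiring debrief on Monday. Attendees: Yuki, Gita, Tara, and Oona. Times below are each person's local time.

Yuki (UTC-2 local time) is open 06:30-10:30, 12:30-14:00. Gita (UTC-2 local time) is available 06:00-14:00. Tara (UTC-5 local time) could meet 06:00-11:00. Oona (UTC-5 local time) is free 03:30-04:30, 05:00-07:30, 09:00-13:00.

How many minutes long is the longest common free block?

90

Yuki in UTC: 08:30-12:30, 14:30-16:00 (add 2h to convert from UTC-2).
Gita in UTC: 08:00-16:00 (add 2h to convert from UTC-2).
Tara in UTC: 11:00-16:00 (add 5h to convert from UTC-5).
Oona in UTC: 08:30-09:30, 10:00-12:30, 14:00-18:00 (add 5h to convert from UTC-5).
Yuki ∩ Gita: 08:30-12:30, 14:30-16:00.
Yuki ∩ Gita ∩ Tara: 11:00-12:30, 14:30-16:00.
Yuki ∩ Gita ∩ Tara ∩ Oona: 11:00-12:30, 14:30-16:00.
Those are the intersection windows.
The longest is 11:00-12:30 at 90 minutes.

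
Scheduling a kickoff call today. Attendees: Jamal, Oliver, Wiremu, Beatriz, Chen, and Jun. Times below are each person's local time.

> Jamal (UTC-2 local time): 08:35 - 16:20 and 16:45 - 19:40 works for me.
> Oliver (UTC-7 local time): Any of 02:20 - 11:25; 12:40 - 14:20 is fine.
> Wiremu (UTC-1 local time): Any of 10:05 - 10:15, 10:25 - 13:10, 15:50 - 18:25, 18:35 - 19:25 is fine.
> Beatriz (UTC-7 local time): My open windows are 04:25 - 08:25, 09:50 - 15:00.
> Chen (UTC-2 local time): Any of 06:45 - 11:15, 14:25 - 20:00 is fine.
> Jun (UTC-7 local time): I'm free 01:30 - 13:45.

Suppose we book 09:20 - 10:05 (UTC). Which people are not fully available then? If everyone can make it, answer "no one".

Beatriz, Jamal, Wiremu

Jamal in UTC: 10:35-18:20, 18:45-21:40 (add 2h to convert from UTC-2).
Oliver in UTC: 09:20-18:25, 19:40-21:20 (add 7h to convert from UTC-7).
Wiremu in UTC: 11:05-11:15, 11:25-14:10, 16:50-19:25, 19:35-20:25 (add 1h to convert from UTC-1).
Beatriz in UTC: 11:25-15:25, 16:50-22:00 (add 7h to convert from UTC-7).
Chen in UTC: 08:45-13:15, 16:25-22:00 (add 2h to convert from UTC-2).
Jun in UTC: 08:30-20:45 (add 7h to convert from UTC-7).
Jamal: not fully free for 09:20-10:05. Oliver: free for 09:20-10:05. Wiremu: not fully free for 09:20-10:05. Beatriz: not fully free for 09:20-10:05. Chen: free for 09:20-10:05. Jun: free for 09:20-10:05.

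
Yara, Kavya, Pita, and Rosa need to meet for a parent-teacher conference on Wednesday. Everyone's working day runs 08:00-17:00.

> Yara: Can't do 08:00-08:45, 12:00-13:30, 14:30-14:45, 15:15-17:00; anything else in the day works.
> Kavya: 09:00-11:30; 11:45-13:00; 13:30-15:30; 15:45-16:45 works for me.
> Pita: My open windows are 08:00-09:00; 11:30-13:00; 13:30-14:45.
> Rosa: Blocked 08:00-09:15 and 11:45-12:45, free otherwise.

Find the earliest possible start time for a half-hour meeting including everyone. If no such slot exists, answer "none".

Yara free: 08:45-12:00, 13:30-14:30, 14:45-15:15 (invert busy blocks within the working day).
Kavya free: 09:00-11:30, 11:45-13:00, 13:30-15:30, 15:45-16:45.
Pita free: 08:00-09:00, 11:30-13:00, 13:30-14:45.
Rosa free: 09:15-11:45, 12:45-17:00 (invert busy blocks within the working day).
Yara ∩ Kavya: 09:00-11:30, 11:45-12:00, 13:30-14:30, 14:45-15:15.
Yara ∩ Kavya ∩ Pita: 11:45-12:00, 13:30-14:30.
Yara ∩ Kavya ∩ Pita ∩ Rosa: 13:30-14:30.
Those are the intersection windows.
The first common window of at least 30 minutes is 13:30-14:30, so the earliest start is 13:30.

13:30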